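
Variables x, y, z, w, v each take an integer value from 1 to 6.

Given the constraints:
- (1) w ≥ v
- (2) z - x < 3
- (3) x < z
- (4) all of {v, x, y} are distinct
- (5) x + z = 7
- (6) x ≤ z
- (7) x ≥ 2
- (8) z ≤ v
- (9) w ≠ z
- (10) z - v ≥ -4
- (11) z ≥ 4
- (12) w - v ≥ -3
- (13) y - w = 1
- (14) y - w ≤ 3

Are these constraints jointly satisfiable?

The assignment x = 3, y = 6, z = 4, w = 5, v = 5 works:
  constraint 2 holds since z - x = 1.
  constraint 5 holds since x + z = 7.
  constraint 10 holds since z - v = -1.
The rest check out directly.

Satisfiable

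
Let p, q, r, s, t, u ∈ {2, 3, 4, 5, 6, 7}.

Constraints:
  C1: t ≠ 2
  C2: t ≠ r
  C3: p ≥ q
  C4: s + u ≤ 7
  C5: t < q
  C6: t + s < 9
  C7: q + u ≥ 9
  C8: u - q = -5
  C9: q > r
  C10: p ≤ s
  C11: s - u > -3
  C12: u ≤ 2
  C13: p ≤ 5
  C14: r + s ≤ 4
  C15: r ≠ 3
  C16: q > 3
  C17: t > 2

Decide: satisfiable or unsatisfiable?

From constraints 3 and 13: q ≤ p ≤ 5. From constraint 12: u ≤ 2. Hence q + u ≤ 7. But constraint 7 requires q + u ≥ 9, and 9 > 7. Contradiction.

Unsatisfiable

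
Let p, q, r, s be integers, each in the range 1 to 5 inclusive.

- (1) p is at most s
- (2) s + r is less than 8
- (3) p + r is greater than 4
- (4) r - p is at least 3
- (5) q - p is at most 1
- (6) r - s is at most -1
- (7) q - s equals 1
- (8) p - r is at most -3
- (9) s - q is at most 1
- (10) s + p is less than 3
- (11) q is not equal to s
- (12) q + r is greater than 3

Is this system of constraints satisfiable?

Constraints 5, 6, 8, and 9 give p − q ≥ -1, q − s ≥ -1, s − r ≥ 1, r − p ≥ 3.
Adding all 4 inequalities: the left sides telescope to 0, and the right sides sum to (-1) + (-1) + 1 + 3 = 2. So 0 ≥ 2, which is false.

Unsatisfiable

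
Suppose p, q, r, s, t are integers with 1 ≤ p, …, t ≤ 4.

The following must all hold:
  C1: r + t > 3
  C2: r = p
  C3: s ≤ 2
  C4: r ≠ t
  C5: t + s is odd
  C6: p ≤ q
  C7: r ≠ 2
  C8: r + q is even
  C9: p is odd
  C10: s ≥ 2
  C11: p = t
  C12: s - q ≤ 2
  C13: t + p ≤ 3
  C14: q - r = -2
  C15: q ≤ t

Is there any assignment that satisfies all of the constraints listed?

Unsatisfiable

From constraints 2 and 11, r = p = t, so r = t. But constraint 4 says r ≠ t. Contradiction.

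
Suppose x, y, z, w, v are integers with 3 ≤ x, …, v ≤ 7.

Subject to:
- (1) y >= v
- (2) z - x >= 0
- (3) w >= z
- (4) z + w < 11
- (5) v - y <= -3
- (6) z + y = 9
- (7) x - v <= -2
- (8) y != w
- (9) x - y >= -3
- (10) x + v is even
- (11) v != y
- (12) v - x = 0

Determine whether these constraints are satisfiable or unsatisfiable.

Constraints 5, 7, and 9 give v − x ≥ 2, x − y ≥ -3, y − v ≥ 3.
Adding all 3 inequalities: the left sides telescope to 0, and the right sides sum to 2 + (-3) + 3 = 2. So 0 ≥ 2, which is false.

Unsatisfiable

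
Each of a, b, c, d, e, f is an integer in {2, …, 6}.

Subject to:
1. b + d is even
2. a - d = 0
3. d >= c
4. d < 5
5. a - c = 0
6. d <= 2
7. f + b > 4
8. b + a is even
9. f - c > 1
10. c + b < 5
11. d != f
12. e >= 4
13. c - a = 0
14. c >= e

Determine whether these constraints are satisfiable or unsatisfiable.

From constraints 12 and 14: c ≥ e and e ≥ 4, so c ≥ 4. From constraints 3 and 6: c ≤ d and d ≤ 2, so c ≤ 2. But 2 < 4, so no value of c works.

Unsatisfiable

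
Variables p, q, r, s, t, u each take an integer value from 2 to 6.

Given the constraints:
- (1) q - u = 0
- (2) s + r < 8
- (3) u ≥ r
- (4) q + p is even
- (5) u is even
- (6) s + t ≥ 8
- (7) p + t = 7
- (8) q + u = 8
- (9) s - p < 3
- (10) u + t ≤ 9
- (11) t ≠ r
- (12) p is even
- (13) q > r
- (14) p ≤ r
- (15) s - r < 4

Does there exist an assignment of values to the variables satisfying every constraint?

Satisfiable

Take p = 2, q = 4, r = 2, s = 4, t = 5, u = 4. Then constraint 1: q - u = 0; constraint 2: s + r = 6, and every other listed constraint is also met.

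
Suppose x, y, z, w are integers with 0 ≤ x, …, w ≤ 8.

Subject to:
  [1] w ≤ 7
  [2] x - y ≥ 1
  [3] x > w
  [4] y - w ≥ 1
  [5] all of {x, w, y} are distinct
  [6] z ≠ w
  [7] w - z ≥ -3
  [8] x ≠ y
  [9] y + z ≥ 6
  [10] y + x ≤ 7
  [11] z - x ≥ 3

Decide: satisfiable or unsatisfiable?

Unsatisfiable

Constraints 2, 4, 7, and 11 give x − y ≥ 1, y − w ≥ 1, w − z ≥ -3, z − x ≥ 3.
Adding all 4 inequalities: the left sides telescope to 0, and the right sides sum to 1 + 1 + (-3) + 3 = 2. So 0 ≥ 2, which is false.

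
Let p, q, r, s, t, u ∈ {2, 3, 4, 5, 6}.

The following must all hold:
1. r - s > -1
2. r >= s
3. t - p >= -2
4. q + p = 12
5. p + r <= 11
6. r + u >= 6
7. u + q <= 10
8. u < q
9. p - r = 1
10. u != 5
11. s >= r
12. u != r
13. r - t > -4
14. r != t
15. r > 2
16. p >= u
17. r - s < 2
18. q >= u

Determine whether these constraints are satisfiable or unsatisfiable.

Satisfiable

Setting (p, q, r, s, t, u) = (6, 6, 5, 5, 6, 3) satisfies everything: constraint 1: r - s = 0; constraint 3: t - p = 0; constraint 4: q + p = 12, and the others follow.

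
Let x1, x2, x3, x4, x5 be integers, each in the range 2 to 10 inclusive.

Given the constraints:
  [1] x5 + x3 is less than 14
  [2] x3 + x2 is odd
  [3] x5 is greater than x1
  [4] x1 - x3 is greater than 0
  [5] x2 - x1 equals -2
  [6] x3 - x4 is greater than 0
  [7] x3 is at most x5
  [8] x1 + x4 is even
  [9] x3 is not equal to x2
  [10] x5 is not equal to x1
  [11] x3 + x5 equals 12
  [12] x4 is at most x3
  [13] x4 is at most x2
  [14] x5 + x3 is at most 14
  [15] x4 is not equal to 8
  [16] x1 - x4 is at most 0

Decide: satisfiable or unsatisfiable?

Unsatisfiable

Constraints 4, 6, and 16 give x3 < x1, x1 ≤ x4, x4 < x3. Chaining: x3 < x1 ≤ x4 < x3, which forces x3 < x3 — impossible.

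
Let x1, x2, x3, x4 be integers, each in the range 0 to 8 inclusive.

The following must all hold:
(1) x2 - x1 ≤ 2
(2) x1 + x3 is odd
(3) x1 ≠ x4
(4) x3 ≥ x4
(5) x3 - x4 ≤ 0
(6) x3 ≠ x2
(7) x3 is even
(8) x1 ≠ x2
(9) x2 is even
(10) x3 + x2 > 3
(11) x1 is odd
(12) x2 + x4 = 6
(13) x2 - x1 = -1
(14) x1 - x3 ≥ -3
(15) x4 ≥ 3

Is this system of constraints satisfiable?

Try x1 = 3, x2 = 2, x3 = 4, x4 = 4.
Check constraint 1: x2 - x1 = -1; constraint 5: x3 - x4 = 0. The remaining constraints are straightforward to verify.

Satisfiable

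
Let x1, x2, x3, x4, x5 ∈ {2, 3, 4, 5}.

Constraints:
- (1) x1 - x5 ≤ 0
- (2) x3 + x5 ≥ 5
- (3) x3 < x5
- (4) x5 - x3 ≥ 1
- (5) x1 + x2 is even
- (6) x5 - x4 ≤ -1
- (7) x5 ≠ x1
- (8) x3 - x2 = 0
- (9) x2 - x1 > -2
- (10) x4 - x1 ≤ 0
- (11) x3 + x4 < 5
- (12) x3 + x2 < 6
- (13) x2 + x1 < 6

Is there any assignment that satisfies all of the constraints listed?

Constraints 1, 6, and 10 give x4 − x5 ≥ 1, x5 − x1 ≥ 0, x1 − x4 ≥ 0.
Adding all 3 inequalities: the left sides telescope to 0, and the right sides sum to 1 + 0 + 0 = 1. So 0 ≥ 1, which is false.

Unsatisfiable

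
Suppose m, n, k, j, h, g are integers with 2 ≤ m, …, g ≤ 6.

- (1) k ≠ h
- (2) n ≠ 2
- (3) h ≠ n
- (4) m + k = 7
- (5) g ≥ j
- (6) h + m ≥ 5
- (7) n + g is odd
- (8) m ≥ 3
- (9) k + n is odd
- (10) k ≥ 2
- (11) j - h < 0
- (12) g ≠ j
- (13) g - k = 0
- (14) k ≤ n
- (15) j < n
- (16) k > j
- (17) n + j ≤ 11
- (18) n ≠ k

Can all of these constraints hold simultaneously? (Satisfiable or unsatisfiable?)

Satisfiable

Setting (m, n, k, j, h, g) = (4, 6, 3, 2, 4, 3) satisfies everything: constraint 4: m + k = 7; constraint 6: h + m = 8; constraint 11: j - h = -2, and the others follow.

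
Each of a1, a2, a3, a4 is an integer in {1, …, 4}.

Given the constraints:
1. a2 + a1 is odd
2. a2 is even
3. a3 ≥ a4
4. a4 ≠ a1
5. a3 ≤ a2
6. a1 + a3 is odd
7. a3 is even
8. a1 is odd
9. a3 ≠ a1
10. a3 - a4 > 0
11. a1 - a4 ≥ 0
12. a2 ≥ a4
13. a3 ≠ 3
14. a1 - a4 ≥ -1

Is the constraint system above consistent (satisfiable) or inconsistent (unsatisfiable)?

One satisfying assignment is a1 = 3, a2 = 4, a3 = 4, a4 = 2.
For the less obvious constraints — constraint 10: a3 - a4 = 2; constraint 11: a1 - a4 = 1; constraint 14: a1 - a4 = 1 — and the others hold by inspection.

Satisfiable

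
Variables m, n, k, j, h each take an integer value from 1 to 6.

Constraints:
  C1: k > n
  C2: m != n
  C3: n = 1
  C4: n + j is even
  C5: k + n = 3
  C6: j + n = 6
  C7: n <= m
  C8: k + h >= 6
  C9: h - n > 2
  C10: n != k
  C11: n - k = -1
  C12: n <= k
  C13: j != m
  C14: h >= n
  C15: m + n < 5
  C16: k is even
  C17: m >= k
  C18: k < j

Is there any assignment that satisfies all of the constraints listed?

Satisfiable

The assignment m = 3, n = 1, k = 2, j = 5, h = 4 works:
  constraint 5 holds since k + n = 3.
  constraint 6 holds since j + n = 6.
The rest check out directly.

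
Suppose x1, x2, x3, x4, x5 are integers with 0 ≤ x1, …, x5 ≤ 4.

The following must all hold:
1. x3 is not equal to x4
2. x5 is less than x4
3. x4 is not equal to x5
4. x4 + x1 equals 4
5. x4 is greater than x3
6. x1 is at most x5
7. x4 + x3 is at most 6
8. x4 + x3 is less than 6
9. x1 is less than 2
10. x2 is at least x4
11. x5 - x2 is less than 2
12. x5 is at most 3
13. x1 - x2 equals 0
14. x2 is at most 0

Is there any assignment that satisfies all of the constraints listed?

From constraints 10 and 14: x4 ≤ x2 ≤ 0. From constraints 6 and 12: x1 ≤ x5 ≤ 3. Hence x4 + x1 ≤ 3. But constraint 4 requires x4 + x1 = 4, and 4 > 3. Contradiction.

Unsatisfiable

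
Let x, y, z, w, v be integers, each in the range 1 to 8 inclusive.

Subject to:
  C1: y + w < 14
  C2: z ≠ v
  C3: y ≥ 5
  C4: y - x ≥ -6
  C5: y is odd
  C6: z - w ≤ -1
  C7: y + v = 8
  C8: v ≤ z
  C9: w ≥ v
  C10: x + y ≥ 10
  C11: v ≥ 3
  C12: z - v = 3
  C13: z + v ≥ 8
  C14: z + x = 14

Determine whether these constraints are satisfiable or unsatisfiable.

Satisfiable

One satisfying assignment is x = 8, y = 5, z = 6, w = 7, v = 3.
For the less obvious constraints — constraint 1: y + w = 12; constraint 4: y - x = -3 — and the others hold by inspection.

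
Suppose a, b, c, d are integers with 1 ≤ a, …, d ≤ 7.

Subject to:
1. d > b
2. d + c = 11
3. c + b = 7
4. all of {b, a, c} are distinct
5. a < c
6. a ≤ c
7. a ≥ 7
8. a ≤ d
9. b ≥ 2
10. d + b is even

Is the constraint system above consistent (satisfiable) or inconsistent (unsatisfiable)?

From constraints 6 and 7: c ≥ a ≥ 7. From constraint 9: b ≥ 2. Hence c + b ≥ 9. But constraint 3 requires c + b = 7, and 7 < 9. Contradiction.

Unsatisfiable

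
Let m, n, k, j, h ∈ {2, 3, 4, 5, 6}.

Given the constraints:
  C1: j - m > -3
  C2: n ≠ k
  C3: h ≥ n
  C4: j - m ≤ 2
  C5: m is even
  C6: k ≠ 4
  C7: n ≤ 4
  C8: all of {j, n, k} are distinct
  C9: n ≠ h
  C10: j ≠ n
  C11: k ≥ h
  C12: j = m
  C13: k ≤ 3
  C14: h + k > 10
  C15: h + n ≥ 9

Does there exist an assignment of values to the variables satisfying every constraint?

Unsatisfiable

From constraints 11 and 13: h ≤ k ≤ 3. From constraint 7: n ≤ 4. Hence h + n ≤ 7. But constraint 15 requires h + n ≥ 9, and 9 > 7. Contradiction.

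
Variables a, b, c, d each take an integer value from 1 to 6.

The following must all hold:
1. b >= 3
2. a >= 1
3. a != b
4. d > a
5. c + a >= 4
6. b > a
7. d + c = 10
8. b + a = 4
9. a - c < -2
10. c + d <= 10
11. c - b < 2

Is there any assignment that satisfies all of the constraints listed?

Satisfiable

One satisfying assignment is a = 1, b = 3, c = 4, d = 6.
For the less obvious constraints — constraint 5: c + a = 5; constraint 7: d + c = 10 — and the others hold by inspection.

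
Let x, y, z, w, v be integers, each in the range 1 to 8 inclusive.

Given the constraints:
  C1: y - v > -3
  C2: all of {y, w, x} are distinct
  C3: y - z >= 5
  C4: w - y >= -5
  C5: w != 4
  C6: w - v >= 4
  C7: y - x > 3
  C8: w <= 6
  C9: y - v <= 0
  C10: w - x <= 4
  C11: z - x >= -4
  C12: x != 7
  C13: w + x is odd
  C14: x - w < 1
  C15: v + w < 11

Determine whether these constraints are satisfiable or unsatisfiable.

Unsatisfiable

Constraints 3, 6, 9, 10, and 11 give v − y ≥ 0, y − z ≥ 5, z − x ≥ -4, x − w ≥ -4, w − v ≥ 4.
Adding all 5 inequalities: the left sides telescope to 0, and the right sides sum to 0 + 5 + (-4) + (-4) + 4 = 1. So 0 ≥ 1, which is false.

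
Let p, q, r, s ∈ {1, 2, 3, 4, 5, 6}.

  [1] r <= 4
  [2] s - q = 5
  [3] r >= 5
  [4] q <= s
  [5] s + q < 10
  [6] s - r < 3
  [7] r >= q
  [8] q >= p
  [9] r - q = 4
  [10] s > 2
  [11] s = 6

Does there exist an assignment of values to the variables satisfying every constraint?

From constraint 3: r ≥ 5. From constraint 1: r ≤ 4. But 4 < 5, so no value of r works.

Unsatisfiable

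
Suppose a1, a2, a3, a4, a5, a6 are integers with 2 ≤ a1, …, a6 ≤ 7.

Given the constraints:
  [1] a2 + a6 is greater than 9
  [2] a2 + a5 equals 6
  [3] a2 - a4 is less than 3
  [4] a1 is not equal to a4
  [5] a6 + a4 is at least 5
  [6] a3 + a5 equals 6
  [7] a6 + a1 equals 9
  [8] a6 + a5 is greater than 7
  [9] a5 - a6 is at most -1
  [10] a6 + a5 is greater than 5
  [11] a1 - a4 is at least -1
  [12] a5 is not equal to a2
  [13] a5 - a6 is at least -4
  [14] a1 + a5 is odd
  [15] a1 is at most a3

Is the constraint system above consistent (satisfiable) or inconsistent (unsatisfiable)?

Take a1 = 3, a2 = 4, a3 = 4, a4 = 2, a5 = 2, a6 = 6. Then constraint 1: a2 + a6 = 10; constraint 2: a2 + a5 = 6; constraint 3: a2 - a4 = 2, and every other listed constraint is also met.

Satisfiable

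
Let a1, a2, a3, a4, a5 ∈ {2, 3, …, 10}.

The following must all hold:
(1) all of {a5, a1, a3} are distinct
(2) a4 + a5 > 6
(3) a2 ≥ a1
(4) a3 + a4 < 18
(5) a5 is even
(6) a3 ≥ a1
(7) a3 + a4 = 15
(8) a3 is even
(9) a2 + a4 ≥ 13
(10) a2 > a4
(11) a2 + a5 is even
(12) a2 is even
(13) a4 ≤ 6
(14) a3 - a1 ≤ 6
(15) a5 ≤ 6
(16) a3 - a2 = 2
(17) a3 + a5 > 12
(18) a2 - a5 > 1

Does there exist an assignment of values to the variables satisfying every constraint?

Satisfiable

One satisfying assignment is a1 = 5, a2 = 8, a3 = 10, a4 = 5, a5 = 4.
For the less obvious constraints — constraint 2: a4 + a5 = 9; constraint 4: a3 + a4 = 15; constraint 7: a3 + a4 = 15 — and the others hold by inspection.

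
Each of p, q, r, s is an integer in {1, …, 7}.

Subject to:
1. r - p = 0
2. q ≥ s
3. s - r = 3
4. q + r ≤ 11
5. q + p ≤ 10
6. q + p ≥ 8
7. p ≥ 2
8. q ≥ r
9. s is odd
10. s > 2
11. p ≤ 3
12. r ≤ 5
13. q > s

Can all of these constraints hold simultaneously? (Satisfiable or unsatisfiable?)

Setting (p, q, r, s) = (2, 6, 2, 5) satisfies everything: constraint 1: r - p = 0; constraint 3: s - r = 3; constraint 4: q + r = 8, and the others follow.

Satisfiable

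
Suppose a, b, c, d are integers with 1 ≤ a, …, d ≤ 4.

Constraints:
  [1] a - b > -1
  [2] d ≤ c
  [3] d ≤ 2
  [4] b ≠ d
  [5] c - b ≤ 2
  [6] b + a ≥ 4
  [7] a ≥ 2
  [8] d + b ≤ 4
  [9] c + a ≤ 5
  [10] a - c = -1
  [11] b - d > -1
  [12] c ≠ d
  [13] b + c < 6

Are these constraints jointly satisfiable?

Setting (a, b, c, d) = (2, 2, 3, 1) satisfies everything: constraint 1: a - b = 0; constraint 5: c - b = 1; constraint 6: b + a = 4, and the others follow.

Satisfiable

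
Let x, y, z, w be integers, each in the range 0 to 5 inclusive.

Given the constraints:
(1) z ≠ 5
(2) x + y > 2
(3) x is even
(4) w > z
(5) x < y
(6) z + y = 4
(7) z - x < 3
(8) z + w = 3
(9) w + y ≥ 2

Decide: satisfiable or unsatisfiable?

Take x = 0, y = 3, z = 1, w = 2. Then constraint 2: x + y = 3; constraint 6: z + y = 4; constraint 7: z - x = 1, and every other listed constraint is also met.

Satisfiable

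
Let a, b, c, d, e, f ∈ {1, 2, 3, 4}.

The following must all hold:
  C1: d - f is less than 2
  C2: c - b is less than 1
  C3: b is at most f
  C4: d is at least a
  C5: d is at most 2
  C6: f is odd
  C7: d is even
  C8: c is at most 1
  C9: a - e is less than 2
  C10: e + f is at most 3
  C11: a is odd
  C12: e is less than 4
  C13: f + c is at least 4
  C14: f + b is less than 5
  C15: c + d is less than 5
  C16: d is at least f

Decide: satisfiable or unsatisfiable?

From constraints 5 and 16: f ≤ d ≤ 2. From constraint 8: c ≤ 1. Hence f + c ≤ 3. But constraint 13 requires f + c ≥ 4, and 4 > 3. Contradiction.

Unsatisfiable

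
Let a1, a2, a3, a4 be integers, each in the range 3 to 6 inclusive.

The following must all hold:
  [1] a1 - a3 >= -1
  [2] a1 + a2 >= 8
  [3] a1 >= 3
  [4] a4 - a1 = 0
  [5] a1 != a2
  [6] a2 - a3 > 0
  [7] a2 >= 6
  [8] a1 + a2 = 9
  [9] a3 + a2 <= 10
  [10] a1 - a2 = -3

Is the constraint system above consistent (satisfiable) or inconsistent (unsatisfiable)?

Setting (a1, a2, a3, a4) = (3, 6, 3, 3) satisfies everything: constraint 1: a1 - a3 = 0; constraint 2: a1 + a2 = 9, and the others follow.

Satisfiable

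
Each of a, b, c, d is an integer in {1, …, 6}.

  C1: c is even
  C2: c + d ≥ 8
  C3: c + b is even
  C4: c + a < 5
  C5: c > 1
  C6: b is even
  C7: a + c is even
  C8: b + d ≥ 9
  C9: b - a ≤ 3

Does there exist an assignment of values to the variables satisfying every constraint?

Take a = 2, b = 4, c = 2, d = 6. Then constraint 2: c + d = 8; constraint 4: c + a = 4; constraint 8: b + d = 10, and every other listed constraint is also met.

Satisfiable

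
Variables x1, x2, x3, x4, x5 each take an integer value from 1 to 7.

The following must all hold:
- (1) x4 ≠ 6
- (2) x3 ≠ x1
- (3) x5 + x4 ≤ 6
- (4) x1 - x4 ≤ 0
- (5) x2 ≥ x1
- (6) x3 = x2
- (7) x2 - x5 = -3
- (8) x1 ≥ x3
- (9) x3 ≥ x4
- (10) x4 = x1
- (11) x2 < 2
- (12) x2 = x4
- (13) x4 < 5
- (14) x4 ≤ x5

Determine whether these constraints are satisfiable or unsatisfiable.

Unsatisfiable

From constraints 6, 10, and 12, x3 = x2 = x4 = x1, so x3 = x1. But constraint 2 says x3 ≠ x1. Contradiction.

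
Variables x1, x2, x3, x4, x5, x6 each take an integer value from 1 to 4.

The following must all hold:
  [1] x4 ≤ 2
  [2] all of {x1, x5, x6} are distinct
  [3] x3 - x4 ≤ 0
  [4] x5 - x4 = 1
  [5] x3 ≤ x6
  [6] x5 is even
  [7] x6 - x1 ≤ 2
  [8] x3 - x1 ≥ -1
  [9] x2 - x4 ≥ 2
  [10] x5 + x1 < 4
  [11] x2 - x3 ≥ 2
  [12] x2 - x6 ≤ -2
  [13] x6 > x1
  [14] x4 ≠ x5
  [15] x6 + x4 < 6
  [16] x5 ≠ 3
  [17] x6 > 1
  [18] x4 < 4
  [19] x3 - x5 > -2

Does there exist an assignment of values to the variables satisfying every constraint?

Constraints 3, 7, 8, 9, and 12 give x2 − x4 ≥ 2, x4 − x3 ≥ 0, x3 − x1 ≥ -1, x1 − x6 ≥ -2, x6 − x2 ≥ 2.
Adding all 5 inequalities: the left sides telescope to 0, and the right sides sum to 2 + 0 + (-1) + (-2) + 2 = 1. So 0 ≥ 1, which is false.

Unsatisfiable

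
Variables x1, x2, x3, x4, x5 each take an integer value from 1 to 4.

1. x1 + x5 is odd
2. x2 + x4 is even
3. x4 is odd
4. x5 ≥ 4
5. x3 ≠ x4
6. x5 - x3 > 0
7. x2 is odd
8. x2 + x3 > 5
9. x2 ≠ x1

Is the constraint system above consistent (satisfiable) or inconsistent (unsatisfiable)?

Satisfiable

Try x1 = 1, x2 = 3, x3 = 3, x4 = 1, x5 = 4.
Check constraint 6: x5 - x3 = 1; constraint 8: x2 + x3 = 6. The remaining constraints are straightforward to verify.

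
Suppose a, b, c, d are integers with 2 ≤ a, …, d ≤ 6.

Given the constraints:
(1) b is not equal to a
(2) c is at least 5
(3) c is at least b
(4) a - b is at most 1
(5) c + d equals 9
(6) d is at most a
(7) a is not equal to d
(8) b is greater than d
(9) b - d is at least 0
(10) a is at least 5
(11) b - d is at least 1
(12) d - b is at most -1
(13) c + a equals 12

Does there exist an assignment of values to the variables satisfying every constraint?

Take a = 6, b = 5, c = 6, d = 3. Then constraint 4: a - b = 1; constraint 5: c + d = 9; constraint 9: b - d = 2, and every other listed constraint is also met.

Satisfiable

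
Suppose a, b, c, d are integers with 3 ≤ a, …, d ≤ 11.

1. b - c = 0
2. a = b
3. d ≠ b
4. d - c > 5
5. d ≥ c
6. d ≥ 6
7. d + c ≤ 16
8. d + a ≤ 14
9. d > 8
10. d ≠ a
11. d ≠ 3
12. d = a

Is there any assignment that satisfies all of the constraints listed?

Unsatisfiable

From constraints 2 and 12, d = a = b, so d = b. But constraint 3 says d ≠ b. Contradiction.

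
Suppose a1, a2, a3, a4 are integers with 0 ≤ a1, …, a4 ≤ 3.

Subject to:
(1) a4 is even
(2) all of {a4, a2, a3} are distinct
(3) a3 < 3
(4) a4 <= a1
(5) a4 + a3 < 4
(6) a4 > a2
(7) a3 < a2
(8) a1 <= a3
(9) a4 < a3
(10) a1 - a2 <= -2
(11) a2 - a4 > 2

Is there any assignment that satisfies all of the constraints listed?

Constraints 4, 6, 7, and 8 give a3 < a2, a2 < a4, a4 ≤ a1, a1 ≤ a3. Chaining: a3 < a2 < a4 ≤ a1 ≤ a3, which forces a3 < a3 — impossible.

Unsatisfiable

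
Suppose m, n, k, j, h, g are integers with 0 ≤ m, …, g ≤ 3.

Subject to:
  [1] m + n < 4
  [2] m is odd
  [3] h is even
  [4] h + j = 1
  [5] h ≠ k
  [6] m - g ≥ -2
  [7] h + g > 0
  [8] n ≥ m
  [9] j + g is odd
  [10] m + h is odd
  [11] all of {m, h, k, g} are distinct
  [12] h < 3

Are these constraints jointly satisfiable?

Satisfiable

Try m = 1, n = 1, k = 3, j = 1, h = 0, g = 2.
Check constraint 1: m + n = 2; constraint 4: h + j = 1. The remaining constraints are straightforward to verify.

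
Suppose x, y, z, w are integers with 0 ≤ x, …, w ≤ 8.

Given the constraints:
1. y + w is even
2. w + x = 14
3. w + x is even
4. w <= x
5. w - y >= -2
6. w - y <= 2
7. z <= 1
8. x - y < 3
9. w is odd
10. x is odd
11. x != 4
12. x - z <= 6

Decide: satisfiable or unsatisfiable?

Satisfiable

Try x = 7, y = 7, z = 1, w = 7.
Check constraint 2: w + x = 14; constraint 5: w - y = 0. The remaining constraints are straightforward to verify.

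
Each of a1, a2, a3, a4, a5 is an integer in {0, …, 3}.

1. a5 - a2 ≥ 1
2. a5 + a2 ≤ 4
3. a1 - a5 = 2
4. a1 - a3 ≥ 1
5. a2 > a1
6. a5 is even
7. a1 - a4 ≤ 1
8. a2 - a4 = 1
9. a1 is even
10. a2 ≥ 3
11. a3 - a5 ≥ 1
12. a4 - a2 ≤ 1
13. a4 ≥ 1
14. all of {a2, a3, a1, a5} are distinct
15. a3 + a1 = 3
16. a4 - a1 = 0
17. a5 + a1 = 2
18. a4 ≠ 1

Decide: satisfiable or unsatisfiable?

Unsatisfiable

Constraints 1, 4, 7, 11, and 12 give a1 − a3 ≥ 1, a3 − a5 ≥ 1, a5 − a2 ≥ 1, a2 − a4 ≥ -1, a4 − a1 ≥ -1.
Adding all 5 inequalities: the left sides telescope to 0, and the right sides sum to 1 + 1 + 1 + (-1) + (-1) = 1. So 0 ≥ 1, which is false.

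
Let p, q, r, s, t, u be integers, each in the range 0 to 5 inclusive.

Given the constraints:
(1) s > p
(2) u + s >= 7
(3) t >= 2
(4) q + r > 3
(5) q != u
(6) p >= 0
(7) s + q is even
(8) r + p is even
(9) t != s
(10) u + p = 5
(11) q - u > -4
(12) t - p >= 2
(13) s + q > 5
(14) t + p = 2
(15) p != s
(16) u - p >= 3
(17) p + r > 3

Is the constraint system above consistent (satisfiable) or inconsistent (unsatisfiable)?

Try p = 0, q = 2, r = 4, s = 4, t = 2, u = 5.
Check constraint 2: u + s = 9; constraint 4: q + r = 6. The remaining constraints are straightforward to verify.

Satisfiable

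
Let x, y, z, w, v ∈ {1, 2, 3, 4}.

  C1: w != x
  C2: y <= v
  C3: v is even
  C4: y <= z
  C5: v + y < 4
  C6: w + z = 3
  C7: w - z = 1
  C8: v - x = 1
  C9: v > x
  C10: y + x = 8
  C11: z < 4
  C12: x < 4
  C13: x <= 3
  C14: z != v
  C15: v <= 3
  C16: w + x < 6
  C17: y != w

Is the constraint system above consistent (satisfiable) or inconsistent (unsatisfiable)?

From constraints 2 and 15: y ≤ v ≤ 3. From constraint 13: x ≤ 3. Hence y + x ≤ 6. But constraint 10 requires y + x = 8, and 8 > 6. Contradiction.

Unsatisfiable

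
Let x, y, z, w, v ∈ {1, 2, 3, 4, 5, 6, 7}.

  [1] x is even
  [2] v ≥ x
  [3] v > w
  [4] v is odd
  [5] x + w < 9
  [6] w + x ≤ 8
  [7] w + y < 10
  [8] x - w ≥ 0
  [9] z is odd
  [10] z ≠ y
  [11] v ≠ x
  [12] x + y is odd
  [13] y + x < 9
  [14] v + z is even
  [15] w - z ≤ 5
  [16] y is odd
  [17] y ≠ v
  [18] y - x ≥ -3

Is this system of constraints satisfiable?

Setting (x, y, z, w, v) = (4, 3, 1, 4, 5) satisfies everything: constraint 5: x + w = 8; constraint 6: w + x = 8; constraint 7: w + y = 7, and the others follow.

Satisfiable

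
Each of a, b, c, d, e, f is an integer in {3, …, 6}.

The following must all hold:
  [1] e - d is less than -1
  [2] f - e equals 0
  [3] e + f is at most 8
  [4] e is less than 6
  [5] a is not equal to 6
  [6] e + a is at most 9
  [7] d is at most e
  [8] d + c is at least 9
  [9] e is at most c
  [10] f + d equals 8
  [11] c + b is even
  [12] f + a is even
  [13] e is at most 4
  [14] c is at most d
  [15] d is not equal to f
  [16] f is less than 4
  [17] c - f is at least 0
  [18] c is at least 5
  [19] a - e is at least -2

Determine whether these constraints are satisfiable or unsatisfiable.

From constraints 14 and 18: d ≥ c and c ≥ 5, so d ≥ 5. From constraints 7 and 13: d ≤ e and e ≤ 4, so d ≤ 4. But 4 < 5, so no value of d works.

Unsatisfiable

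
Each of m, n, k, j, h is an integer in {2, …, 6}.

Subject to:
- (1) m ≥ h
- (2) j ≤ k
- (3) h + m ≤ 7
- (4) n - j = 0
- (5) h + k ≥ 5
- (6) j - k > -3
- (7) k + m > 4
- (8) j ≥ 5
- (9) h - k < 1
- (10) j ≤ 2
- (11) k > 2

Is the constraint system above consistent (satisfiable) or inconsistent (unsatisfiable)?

Unsatisfiable

From constraint 8: j ≥ 5. From constraint 10: j ≤ 2. But 2 < 5, so no value of j works.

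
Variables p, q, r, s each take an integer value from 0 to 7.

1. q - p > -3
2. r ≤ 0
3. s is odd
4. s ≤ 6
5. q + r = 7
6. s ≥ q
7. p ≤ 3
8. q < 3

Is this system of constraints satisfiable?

Unsatisfiable

From constraints 4 and 6: q ≤ s ≤ 6. From constraint 2: r ≤ 0. Hence q + r ≤ 6. But constraint 5 requires q + r = 7, and 7 > 6. Contradiction.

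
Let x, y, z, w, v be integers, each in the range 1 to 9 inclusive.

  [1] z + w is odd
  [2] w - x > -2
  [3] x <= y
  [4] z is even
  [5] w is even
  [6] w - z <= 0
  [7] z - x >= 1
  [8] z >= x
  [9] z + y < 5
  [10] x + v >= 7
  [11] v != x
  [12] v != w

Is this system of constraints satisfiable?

Unsatisfiable

Constraint 4 makes z even and constraint 5 makes w even, so z + w must be even. Constraint 1 says z + w is odd — contradiction.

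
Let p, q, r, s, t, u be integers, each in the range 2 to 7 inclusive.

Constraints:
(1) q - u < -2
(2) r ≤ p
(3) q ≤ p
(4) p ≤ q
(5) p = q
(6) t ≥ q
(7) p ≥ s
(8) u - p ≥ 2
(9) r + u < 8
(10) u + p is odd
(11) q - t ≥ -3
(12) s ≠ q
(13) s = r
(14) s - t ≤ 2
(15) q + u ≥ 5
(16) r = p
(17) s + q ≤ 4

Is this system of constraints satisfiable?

Unsatisfiable

From constraints 5, 13, and 16, s = r = p = q, so s = q. But constraint 12 says s ≠ q. Contradiction.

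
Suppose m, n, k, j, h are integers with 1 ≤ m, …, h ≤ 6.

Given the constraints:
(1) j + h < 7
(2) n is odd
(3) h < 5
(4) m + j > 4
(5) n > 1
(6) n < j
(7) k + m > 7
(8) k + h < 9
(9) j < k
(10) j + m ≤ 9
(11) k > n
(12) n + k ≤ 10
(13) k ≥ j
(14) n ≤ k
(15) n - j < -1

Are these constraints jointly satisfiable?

Setting (m, n, k, j, h) = (2, 3, 6, 5, 1) satisfies everything: constraint 1: j + h = 6; constraint 4: m + j = 7; constraint 7: k + m = 8, and the others follow.

Satisfiable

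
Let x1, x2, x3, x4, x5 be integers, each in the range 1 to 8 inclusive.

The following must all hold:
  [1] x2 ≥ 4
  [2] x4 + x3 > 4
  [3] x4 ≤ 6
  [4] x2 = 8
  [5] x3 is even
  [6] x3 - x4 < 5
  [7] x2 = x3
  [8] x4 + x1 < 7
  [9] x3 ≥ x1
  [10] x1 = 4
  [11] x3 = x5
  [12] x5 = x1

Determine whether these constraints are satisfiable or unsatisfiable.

Unsatisfiable

Constraint 4 fixes x2 = 8 and constraint 10 fixes x1 = 4. Constraints 7, 11, and 12 give x2 = x3 = x5 = x1, so x2 = x1. But 8 ≠ 4 — contradiction.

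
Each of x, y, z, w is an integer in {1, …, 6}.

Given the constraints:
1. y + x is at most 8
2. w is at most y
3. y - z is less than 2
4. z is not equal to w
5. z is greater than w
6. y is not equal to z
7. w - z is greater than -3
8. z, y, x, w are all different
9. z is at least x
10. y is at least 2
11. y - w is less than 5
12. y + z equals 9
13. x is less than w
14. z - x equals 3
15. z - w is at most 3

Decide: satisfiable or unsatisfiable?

Setting (x, y, z, w) = (1, 5, 4, 3) satisfies everything: constraint 1: y + x = 6; constraint 3: y - z = 1; constraint 7: w - z = -1, and the others follow.

Satisfiable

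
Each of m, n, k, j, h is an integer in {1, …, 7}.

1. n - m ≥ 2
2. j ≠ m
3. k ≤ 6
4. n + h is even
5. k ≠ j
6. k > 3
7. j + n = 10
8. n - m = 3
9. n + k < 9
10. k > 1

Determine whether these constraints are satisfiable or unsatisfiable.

Satisfiable

Take m = 1, n = 4, k = 4, j = 6, h = 2. Then constraint 1: n - m = 3; constraint 7: j + n = 10; constraint 8: n - m = 3, and every other listed constraint is also met.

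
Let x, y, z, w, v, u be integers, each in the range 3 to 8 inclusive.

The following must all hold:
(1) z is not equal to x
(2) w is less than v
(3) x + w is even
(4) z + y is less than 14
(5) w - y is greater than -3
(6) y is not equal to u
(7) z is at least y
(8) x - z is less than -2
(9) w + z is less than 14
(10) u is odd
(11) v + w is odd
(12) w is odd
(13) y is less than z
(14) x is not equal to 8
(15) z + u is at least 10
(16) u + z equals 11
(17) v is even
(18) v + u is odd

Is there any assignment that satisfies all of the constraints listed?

Take x = 3, y = 4, z = 8, w = 3, v = 8, u = 3. Then constraint 4: z + y = 12; constraint 5: w - y = -1, and every other listed constraint is also met.

Satisfiable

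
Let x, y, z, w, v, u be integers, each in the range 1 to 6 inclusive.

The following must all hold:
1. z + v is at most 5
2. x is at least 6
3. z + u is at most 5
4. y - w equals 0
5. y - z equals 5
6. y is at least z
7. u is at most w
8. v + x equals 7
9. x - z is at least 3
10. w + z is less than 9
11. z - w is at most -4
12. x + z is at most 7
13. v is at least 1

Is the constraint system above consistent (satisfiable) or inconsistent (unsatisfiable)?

Try x = 6, y = 6, z = 1, w = 6, v = 1, u = 3.
Check constraint 1: z + v = 2; constraint 3: z + u = 4; constraint 4: y - w = 0. The remaining constraints are straightforward to verify.

Satisfiable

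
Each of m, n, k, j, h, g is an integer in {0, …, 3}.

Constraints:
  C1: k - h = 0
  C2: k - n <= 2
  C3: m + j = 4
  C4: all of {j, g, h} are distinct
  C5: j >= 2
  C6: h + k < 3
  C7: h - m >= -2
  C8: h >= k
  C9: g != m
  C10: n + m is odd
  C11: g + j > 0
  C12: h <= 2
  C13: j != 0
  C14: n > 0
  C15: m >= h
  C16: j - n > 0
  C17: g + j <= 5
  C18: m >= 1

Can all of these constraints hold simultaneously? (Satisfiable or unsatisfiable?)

The assignment m = 2, n = 1, k = 1, j = 2, h = 1, g = 0 works:
  constraint 1 holds since k - h = 0.
  constraint 2 holds since k - n = 0.
The rest check out directly.

Satisfiable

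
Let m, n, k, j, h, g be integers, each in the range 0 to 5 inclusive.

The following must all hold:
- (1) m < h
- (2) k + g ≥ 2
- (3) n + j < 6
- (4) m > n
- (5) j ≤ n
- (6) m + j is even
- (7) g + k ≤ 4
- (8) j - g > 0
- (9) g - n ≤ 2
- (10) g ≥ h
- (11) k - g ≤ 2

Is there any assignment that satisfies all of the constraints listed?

Unsatisfiable

Constraints 1, 4, 5, 8, and 10 give g < j, j ≤ n, n < m, m < h, h ≤ g. Chaining: g < j ≤ n < m < h ≤ g, which forces g < g — impossible.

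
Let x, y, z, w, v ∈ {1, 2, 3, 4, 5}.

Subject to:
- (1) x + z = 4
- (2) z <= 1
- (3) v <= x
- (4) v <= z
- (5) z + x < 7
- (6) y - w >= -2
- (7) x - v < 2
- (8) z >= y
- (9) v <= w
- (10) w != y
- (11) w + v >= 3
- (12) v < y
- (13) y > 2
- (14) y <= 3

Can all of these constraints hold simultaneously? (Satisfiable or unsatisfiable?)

Unsatisfiable

From constraint 13: y ≥ 3. From constraints 2 and 8: y ≤ z and z ≤ 1, so y ≤ 1. But 1 < 3, so no value of y works.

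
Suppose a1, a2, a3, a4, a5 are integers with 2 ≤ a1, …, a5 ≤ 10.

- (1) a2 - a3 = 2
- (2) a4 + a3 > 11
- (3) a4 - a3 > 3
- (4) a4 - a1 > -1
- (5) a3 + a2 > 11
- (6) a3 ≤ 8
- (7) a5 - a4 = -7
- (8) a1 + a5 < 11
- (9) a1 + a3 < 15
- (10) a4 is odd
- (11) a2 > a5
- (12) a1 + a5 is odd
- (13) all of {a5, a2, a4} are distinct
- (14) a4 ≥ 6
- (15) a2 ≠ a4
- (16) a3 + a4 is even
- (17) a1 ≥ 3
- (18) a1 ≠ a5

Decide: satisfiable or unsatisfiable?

Satisfiable

Try a1 = 7, a2 = 7, a3 = 5, a4 = 9, a5 = 2.
Check constraint 1: a2 - a3 = 2; constraint 2: a4 + a3 = 14. The remaining constraints are straightforward to verify.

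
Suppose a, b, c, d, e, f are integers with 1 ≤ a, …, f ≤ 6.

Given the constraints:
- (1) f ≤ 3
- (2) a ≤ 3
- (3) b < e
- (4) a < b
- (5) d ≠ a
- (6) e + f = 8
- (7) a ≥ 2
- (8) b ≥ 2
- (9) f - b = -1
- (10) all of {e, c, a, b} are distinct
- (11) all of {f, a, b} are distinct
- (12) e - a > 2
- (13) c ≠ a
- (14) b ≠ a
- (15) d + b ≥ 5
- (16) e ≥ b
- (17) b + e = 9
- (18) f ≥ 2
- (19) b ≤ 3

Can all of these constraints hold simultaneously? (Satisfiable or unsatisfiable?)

Constraints 1, 2, 7, 8, 18, and 19 confine each of f, a, b to the 2 values {2, 3}.
Constraint 11 requires all 3 of them to be distinct, but only 2 values are available — impossible by the pigeonhole principle.

Unsatisfiable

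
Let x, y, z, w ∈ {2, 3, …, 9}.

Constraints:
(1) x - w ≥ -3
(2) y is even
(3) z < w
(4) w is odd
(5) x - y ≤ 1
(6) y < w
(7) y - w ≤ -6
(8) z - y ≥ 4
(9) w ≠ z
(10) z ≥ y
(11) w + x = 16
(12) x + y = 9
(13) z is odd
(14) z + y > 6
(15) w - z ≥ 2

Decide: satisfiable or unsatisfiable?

Constraints 1, 5, 8, and 15 give y − x ≥ -1, x − w ≥ -3, w − z ≥ 2, z − y ≥ 4.
Adding all 4 inequalities: the left sides telescope to 0, and the right sides sum to (-1) + (-3) + 2 + 4 = 2. So 0 ≥ 2, which is false.

Unsatisfiable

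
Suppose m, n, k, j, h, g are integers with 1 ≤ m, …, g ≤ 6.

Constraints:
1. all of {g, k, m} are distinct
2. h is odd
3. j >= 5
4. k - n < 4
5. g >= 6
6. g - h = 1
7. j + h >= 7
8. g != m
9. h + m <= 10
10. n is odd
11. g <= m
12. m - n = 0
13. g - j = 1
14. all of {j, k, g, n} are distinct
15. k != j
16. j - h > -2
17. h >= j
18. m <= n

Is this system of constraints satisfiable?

From constraints 3 and 17: h ≥ j ≥ 5. From constraints 5 and 11: m ≥ g ≥ 6. Hence h + m ≥ 11. But constraint 9 requires h + m ≤ 10, and 10 < 11. Contradiction.

Unsatisfiable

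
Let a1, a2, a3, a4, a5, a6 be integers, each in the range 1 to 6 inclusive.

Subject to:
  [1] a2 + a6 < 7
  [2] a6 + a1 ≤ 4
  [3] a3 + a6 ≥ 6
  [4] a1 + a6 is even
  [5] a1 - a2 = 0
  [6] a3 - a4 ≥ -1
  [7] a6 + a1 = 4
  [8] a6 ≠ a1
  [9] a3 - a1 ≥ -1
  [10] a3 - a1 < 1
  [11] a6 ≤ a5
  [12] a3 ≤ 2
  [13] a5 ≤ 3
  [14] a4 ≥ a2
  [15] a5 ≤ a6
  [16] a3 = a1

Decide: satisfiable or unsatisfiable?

Unsatisfiable

From constraint 12: a3 ≤ 2. From constraints 11 and 13: a6 ≤ a5 ≤ 3. Hence a3 + a6 ≤ 5. But constraint 3 requires a3 + a6 ≥ 6, and 6 > 5. Contradiction.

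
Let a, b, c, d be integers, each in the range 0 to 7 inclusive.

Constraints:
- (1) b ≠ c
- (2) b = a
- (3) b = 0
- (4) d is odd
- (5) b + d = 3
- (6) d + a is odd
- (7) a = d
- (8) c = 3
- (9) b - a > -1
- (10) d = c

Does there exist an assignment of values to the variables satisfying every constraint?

Constraint 3 fixes b = 0 and constraint 8 fixes c = 3. Constraints 2, 7, and 10 give b = a = d = c, so b = c. But 0 ≠ 3 — contradiction.

Unsatisfiable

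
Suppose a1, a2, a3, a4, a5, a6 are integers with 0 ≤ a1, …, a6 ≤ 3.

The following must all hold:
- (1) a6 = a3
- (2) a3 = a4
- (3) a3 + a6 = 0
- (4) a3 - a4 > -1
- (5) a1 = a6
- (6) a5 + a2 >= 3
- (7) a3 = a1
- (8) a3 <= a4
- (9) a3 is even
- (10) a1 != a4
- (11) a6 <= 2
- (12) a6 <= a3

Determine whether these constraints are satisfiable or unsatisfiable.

Unsatisfiable

From constraints 1, 2, and 5, a1 = a6 = a3 = a4, so a1 = a4. But constraint 10 says a1 ≠ a4. Contradiction.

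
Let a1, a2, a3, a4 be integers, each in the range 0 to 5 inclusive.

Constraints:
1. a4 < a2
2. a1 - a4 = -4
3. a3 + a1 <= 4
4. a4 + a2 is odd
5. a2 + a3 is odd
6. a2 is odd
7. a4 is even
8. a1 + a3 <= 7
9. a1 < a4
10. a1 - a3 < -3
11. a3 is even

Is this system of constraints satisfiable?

Satisfiable

Try a1 = 0, a2 = 5, a3 = 4, a4 = 4.
Check constraint 2: a1 - a4 = -4; constraint 3: a3 + a1 = 4. The remaining constraints are straightforward to verify.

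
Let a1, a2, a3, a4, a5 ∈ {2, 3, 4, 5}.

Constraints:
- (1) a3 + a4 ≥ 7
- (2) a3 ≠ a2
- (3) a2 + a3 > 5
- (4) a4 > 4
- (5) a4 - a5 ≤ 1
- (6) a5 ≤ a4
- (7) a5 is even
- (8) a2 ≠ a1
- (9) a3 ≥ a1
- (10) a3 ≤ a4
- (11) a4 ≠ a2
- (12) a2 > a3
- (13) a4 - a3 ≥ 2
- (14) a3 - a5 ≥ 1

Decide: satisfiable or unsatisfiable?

Unsatisfiable

Constraints 5, 13, and 14 give a5 − a4 ≥ -1, a4 − a3 ≥ 2, a3 − a5 ≥ 1.
Adding all 3 inequalities: the left sides telescope to 0, and the right sides sum to (-1) + 2 + 1 = 2. So 0 ≥ 2, which is false.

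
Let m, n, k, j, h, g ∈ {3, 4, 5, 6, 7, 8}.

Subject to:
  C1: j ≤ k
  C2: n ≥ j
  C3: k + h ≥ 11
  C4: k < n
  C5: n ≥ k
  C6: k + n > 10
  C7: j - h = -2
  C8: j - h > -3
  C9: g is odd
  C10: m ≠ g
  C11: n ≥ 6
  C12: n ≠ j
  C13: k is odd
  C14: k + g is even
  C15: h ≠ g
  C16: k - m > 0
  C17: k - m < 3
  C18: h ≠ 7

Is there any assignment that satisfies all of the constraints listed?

The assignment m = 4, n = 6, k = 5, j = 4, h = 6, g = 5 works:
  constraint 3 holds since k + h = 11.
  constraint 6 holds since k + n = 11.
The rest check out directly.

Satisfiable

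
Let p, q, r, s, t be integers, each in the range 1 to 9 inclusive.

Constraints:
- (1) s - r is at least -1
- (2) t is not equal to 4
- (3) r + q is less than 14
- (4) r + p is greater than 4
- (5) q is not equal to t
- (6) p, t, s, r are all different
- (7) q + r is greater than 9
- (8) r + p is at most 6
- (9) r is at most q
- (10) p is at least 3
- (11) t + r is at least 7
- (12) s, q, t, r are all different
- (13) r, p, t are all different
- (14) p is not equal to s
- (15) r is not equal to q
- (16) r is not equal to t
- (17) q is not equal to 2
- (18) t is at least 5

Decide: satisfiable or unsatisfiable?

Satisfiable

Try p = 4, q = 9, r = 2, s = 1, t = 5.
Check constraint 1: s - r = -1; constraint 3: r + q = 11. The remaining constraints are straightforward to verify.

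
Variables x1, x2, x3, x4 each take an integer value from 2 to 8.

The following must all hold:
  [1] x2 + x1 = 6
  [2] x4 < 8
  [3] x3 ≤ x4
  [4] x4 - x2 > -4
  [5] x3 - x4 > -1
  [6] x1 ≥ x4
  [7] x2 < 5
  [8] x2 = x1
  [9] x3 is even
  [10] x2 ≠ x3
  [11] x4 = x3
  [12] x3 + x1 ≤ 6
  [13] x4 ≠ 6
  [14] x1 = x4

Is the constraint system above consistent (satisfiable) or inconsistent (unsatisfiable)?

Unsatisfiable

From constraints 8, 11, and 14, x2 = x1 = x4 = x3, so x2 = x3. But constraint 10 says x2 ≠ x3. Contradiction.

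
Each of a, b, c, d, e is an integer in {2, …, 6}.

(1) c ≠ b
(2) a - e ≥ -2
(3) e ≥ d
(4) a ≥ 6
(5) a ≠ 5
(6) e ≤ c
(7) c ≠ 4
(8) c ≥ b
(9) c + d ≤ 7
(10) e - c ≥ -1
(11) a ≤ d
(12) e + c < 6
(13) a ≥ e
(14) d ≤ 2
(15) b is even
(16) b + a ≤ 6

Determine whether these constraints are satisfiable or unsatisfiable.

From constraints 4 and 11: d ≥ a and a ≥ 6, so d ≥ 6. From constraint 14: d ≤ 2. But 2 < 6, so no value of d works.

Unsatisfiable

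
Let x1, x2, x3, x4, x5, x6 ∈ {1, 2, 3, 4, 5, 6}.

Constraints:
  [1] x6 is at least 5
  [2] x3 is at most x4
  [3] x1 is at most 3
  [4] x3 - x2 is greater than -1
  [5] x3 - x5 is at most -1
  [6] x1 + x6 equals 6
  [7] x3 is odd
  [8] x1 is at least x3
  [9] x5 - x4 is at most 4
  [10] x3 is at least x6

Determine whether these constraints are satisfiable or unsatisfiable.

From constraints 1 and 10: x3 ≥ x6 and x6 ≥ 5, so x3 ≥ 5. From constraints 3 and 8: x3 ≤ x1 and x1 ≤ 3, so x3 ≤ 3. But 3 < 5, so no value of x3 works.

Unsatisfiable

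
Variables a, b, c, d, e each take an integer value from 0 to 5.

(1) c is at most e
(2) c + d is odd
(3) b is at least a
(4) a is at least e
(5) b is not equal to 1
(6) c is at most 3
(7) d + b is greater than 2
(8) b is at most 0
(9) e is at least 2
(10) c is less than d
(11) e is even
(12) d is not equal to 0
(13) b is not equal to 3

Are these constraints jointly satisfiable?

From constraints 4 and 9: a ≥ e and e ≥ 2, so a ≥ 2. From constraints 3 and 8: a ≤ b and b ≤ 0, so a ≤ 0. But 0 < 2, so no value of a works.

Unsatisfiable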